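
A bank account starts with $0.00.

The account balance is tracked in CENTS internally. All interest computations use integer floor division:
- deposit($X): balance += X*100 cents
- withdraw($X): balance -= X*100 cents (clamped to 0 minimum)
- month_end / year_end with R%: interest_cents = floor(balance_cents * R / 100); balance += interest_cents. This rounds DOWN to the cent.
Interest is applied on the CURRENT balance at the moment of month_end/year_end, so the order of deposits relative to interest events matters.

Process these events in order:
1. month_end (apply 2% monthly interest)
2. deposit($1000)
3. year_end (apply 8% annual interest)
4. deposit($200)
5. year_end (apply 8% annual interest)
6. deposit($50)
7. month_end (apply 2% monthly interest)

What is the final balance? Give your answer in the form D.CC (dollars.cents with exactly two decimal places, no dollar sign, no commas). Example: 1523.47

Answer: 1461.04

Derivation:
After 1 (month_end (apply 2% monthly interest)): balance=$0.00 total_interest=$0.00
After 2 (deposit($1000)): balance=$1000.00 total_interest=$0.00
After 3 (year_end (apply 8% annual interest)): balance=$1080.00 total_interest=$80.00
After 4 (deposit($200)): balance=$1280.00 total_interest=$80.00
After 5 (year_end (apply 8% annual interest)): balance=$1382.40 total_interest=$182.40
After 6 (deposit($50)): balance=$1432.40 total_interest=$182.40
After 7 (month_end (apply 2% monthly interest)): balance=$1461.04 total_interest=$211.04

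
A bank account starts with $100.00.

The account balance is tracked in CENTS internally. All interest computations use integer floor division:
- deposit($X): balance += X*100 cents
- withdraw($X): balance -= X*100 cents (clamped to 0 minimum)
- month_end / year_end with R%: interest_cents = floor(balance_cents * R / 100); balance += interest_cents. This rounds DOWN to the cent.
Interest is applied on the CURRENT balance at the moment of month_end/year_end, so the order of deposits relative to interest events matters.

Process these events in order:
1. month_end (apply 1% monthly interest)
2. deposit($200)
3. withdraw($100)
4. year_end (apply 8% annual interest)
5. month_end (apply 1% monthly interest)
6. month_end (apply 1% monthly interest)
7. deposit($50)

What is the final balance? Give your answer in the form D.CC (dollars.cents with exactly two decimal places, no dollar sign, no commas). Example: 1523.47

After 1 (month_end (apply 1% monthly interest)): balance=$101.00 total_interest=$1.00
After 2 (deposit($200)): balance=$301.00 total_interest=$1.00
After 3 (withdraw($100)): balance=$201.00 total_interest=$1.00
After 4 (year_end (apply 8% annual interest)): balance=$217.08 total_interest=$17.08
After 5 (month_end (apply 1% monthly interest)): balance=$219.25 total_interest=$19.25
After 6 (month_end (apply 1% monthly interest)): balance=$221.44 total_interest=$21.44
After 7 (deposit($50)): balance=$271.44 total_interest=$21.44

Answer: 271.44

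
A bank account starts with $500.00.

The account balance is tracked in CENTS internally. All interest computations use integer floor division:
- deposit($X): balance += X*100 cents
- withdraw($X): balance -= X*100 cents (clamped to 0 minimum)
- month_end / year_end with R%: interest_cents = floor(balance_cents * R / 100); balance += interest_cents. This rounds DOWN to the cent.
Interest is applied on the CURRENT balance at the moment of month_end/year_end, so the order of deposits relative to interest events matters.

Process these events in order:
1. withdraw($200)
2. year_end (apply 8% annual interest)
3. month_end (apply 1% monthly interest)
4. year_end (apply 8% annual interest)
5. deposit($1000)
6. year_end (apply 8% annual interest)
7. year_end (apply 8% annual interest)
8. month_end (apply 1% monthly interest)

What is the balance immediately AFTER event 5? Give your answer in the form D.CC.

Answer: 1353.41

Derivation:
After 1 (withdraw($200)): balance=$300.00 total_interest=$0.00
After 2 (year_end (apply 8% annual interest)): balance=$324.00 total_interest=$24.00
After 3 (month_end (apply 1% monthly interest)): balance=$327.24 total_interest=$27.24
After 4 (year_end (apply 8% annual interest)): balance=$353.41 total_interest=$53.41
After 5 (deposit($1000)): balance=$1353.41 total_interest=$53.41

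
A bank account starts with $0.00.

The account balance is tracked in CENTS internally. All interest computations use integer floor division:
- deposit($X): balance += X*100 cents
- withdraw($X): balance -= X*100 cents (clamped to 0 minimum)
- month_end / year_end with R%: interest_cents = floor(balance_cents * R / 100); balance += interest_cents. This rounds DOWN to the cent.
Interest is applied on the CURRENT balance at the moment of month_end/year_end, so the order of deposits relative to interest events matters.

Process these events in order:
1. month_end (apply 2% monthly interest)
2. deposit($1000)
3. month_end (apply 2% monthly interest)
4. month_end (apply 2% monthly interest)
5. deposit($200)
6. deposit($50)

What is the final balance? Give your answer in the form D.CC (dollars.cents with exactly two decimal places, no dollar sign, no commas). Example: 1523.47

After 1 (month_end (apply 2% monthly interest)): balance=$0.00 total_interest=$0.00
After 2 (deposit($1000)): balance=$1000.00 total_interest=$0.00
After 3 (month_end (apply 2% monthly interest)): balance=$1020.00 total_interest=$20.00
After 4 (month_end (apply 2% monthly interest)): balance=$1040.40 total_interest=$40.40
After 5 (deposit($200)): balance=$1240.40 total_interest=$40.40
After 6 (deposit($50)): balance=$1290.40 total_interest=$40.40

Answer: 1290.40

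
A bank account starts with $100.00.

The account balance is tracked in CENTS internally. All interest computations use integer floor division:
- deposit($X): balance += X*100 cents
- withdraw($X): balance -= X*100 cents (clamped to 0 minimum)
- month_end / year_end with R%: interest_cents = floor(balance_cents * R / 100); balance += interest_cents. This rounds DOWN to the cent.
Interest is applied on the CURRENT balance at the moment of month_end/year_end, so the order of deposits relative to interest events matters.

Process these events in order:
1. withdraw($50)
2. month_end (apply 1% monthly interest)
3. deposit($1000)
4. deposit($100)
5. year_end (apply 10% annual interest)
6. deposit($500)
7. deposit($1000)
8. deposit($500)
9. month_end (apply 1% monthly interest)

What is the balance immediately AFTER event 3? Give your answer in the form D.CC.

After 1 (withdraw($50)): balance=$50.00 total_interest=$0.00
After 2 (month_end (apply 1% monthly interest)): balance=$50.50 total_interest=$0.50
After 3 (deposit($1000)): balance=$1050.50 total_interest=$0.50

Answer: 1050.50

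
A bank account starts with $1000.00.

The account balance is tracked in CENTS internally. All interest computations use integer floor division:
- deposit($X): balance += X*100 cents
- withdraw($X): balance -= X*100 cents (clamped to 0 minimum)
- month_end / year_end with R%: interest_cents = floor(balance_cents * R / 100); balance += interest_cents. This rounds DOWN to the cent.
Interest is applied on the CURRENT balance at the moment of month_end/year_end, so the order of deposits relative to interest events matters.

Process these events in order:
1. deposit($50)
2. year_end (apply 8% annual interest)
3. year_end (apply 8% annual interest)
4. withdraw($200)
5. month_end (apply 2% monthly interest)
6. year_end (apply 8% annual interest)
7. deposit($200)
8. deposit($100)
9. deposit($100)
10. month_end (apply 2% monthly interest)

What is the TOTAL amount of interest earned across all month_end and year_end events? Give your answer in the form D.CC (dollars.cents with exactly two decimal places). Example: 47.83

After 1 (deposit($50)): balance=$1050.00 total_interest=$0.00
After 2 (year_end (apply 8% annual interest)): balance=$1134.00 total_interest=$84.00
After 3 (year_end (apply 8% annual interest)): balance=$1224.72 total_interest=$174.72
After 4 (withdraw($200)): balance=$1024.72 total_interest=$174.72
After 5 (month_end (apply 2% monthly interest)): balance=$1045.21 total_interest=$195.21
After 6 (year_end (apply 8% annual interest)): balance=$1128.82 total_interest=$278.82
After 7 (deposit($200)): balance=$1328.82 total_interest=$278.82
After 8 (deposit($100)): balance=$1428.82 total_interest=$278.82
After 9 (deposit($100)): balance=$1528.82 total_interest=$278.82
After 10 (month_end (apply 2% monthly interest)): balance=$1559.39 total_interest=$309.39

Answer: 309.39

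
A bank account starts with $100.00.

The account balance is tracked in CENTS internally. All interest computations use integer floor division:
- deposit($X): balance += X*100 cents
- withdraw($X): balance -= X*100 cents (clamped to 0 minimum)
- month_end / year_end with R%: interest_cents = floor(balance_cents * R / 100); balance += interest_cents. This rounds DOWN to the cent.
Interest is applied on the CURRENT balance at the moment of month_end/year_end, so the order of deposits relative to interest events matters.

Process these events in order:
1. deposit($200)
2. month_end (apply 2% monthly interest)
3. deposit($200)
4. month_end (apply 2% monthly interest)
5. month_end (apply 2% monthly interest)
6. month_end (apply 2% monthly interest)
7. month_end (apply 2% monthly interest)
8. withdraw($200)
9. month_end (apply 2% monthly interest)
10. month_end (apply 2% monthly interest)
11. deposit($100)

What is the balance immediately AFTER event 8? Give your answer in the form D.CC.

Answer: 347.69

Derivation:
After 1 (deposit($200)): balance=$300.00 total_interest=$0.00
After 2 (month_end (apply 2% monthly interest)): balance=$306.00 total_interest=$6.00
After 3 (deposit($200)): balance=$506.00 total_interest=$6.00
After 4 (month_end (apply 2% monthly interest)): balance=$516.12 total_interest=$16.12
After 5 (month_end (apply 2% monthly interest)): balance=$526.44 total_interest=$26.44
After 6 (month_end (apply 2% monthly interest)): balance=$536.96 total_interest=$36.96
After 7 (month_end (apply 2% monthly interest)): balance=$547.69 total_interest=$47.69
After 8 (withdraw($200)): balance=$347.69 total_interest=$47.69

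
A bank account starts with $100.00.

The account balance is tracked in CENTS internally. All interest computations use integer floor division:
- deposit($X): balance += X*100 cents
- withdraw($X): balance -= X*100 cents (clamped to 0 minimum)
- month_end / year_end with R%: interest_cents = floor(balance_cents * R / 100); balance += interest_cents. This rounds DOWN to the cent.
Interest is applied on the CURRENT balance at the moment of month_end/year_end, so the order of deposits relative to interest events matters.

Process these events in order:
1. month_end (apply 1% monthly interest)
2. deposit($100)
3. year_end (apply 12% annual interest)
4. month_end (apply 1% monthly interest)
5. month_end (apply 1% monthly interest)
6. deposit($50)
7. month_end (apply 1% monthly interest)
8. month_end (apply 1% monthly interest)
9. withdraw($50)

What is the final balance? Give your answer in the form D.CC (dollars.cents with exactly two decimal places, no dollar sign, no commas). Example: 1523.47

After 1 (month_end (apply 1% monthly interest)): balance=$101.00 total_interest=$1.00
After 2 (deposit($100)): balance=$201.00 total_interest=$1.00
After 3 (year_end (apply 12% annual interest)): balance=$225.12 total_interest=$25.12
After 4 (month_end (apply 1% monthly interest)): balance=$227.37 total_interest=$27.37
After 5 (month_end (apply 1% monthly interest)): balance=$229.64 total_interest=$29.64
After 6 (deposit($50)): balance=$279.64 total_interest=$29.64
After 7 (month_end (apply 1% monthly interest)): balance=$282.43 total_interest=$32.43
After 8 (month_end (apply 1% monthly interest)): balance=$285.25 total_interest=$35.25
After 9 (withdraw($50)): balance=$235.25 total_interest=$35.25

Answer: 235.25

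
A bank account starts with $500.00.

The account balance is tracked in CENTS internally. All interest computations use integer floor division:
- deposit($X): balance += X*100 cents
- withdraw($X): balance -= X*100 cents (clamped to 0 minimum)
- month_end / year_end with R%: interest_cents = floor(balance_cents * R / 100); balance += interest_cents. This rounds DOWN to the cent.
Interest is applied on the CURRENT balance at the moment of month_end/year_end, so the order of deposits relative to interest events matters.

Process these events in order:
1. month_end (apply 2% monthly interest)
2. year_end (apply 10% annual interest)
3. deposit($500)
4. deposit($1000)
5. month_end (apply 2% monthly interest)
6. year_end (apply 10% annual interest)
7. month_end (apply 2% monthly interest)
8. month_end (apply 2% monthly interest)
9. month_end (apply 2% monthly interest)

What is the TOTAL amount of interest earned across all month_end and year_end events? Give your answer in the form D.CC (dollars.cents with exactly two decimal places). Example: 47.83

Answer: 453.96

Derivation:
After 1 (month_end (apply 2% monthly interest)): balance=$510.00 total_interest=$10.00
After 2 (year_end (apply 10% annual interest)): balance=$561.00 total_interest=$61.00
After 3 (deposit($500)): balance=$1061.00 total_interest=$61.00
After 4 (deposit($1000)): balance=$2061.00 total_interest=$61.00
After 5 (month_end (apply 2% monthly interest)): balance=$2102.22 total_interest=$102.22
After 6 (year_end (apply 10% annual interest)): balance=$2312.44 total_interest=$312.44
After 7 (month_end (apply 2% monthly interest)): balance=$2358.68 total_interest=$358.68
After 8 (month_end (apply 2% monthly interest)): balance=$2405.85 total_interest=$405.85
After 9 (month_end (apply 2% monthly interest)): balance=$2453.96 total_interest=$453.96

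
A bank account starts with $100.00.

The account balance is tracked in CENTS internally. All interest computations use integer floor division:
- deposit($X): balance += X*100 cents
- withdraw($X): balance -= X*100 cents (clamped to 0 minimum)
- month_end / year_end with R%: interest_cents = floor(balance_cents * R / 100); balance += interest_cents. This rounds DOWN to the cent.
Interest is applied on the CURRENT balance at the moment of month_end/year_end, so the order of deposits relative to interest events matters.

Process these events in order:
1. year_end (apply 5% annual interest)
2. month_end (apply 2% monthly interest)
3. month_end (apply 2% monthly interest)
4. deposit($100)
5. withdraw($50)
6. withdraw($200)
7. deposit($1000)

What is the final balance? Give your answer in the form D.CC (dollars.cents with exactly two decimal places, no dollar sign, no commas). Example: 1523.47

After 1 (year_end (apply 5% annual interest)): balance=$105.00 total_interest=$5.00
After 2 (month_end (apply 2% monthly interest)): balance=$107.10 total_interest=$7.10
After 3 (month_end (apply 2% monthly interest)): balance=$109.24 total_interest=$9.24
After 4 (deposit($100)): balance=$209.24 total_interest=$9.24
After 5 (withdraw($50)): balance=$159.24 total_interest=$9.24
After 6 (withdraw($200)): balance=$0.00 total_interest=$9.24
After 7 (deposit($1000)): balance=$1000.00 total_interest=$9.24

Answer: 1000.00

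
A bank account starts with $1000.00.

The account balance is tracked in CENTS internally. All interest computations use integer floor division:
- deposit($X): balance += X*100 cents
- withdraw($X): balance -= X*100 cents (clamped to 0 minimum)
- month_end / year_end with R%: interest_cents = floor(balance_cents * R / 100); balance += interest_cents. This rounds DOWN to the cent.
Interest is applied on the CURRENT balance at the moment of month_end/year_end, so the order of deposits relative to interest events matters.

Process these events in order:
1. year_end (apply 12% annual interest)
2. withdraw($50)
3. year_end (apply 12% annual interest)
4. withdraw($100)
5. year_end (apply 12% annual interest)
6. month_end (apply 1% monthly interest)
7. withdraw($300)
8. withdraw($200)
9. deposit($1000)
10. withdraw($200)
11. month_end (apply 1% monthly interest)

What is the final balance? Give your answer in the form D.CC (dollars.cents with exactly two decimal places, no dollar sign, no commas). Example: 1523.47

After 1 (year_end (apply 12% annual interest)): balance=$1120.00 total_interest=$120.00
After 2 (withdraw($50)): balance=$1070.00 total_interest=$120.00
After 3 (year_end (apply 12% annual interest)): balance=$1198.40 total_interest=$248.40
After 4 (withdraw($100)): balance=$1098.40 total_interest=$248.40
After 5 (year_end (apply 12% annual interest)): balance=$1230.20 total_interest=$380.20
After 6 (month_end (apply 1% monthly interest)): balance=$1242.50 total_interest=$392.50
After 7 (withdraw($300)): balance=$942.50 total_interest=$392.50
After 8 (withdraw($200)): balance=$742.50 total_interest=$392.50
After 9 (deposit($1000)): balance=$1742.50 total_interest=$392.50
After 10 (withdraw($200)): balance=$1542.50 total_interest=$392.50
After 11 (month_end (apply 1% monthly interest)): balance=$1557.92 total_interest=$407.92

Answer: 1557.92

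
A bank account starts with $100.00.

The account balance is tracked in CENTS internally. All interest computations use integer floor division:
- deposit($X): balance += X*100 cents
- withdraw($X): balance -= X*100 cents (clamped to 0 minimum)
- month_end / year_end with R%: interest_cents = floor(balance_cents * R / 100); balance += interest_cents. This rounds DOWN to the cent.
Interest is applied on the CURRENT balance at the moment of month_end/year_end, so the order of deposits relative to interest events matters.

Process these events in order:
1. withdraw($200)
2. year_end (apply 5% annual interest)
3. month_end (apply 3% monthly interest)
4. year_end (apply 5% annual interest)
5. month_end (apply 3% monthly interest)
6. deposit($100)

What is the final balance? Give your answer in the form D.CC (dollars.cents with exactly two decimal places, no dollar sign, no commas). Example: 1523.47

After 1 (withdraw($200)): balance=$0.00 total_interest=$0.00
After 2 (year_end (apply 5% annual interest)): balance=$0.00 total_interest=$0.00
After 3 (month_end (apply 3% monthly interest)): balance=$0.00 total_interest=$0.00
After 4 (year_end (apply 5% annual interest)): balance=$0.00 total_interest=$0.00
After 5 (month_end (apply 3% monthly interest)): balance=$0.00 total_interest=$0.00
After 6 (deposit($100)): balance=$100.00 total_interest=$0.00

Answer: 100.00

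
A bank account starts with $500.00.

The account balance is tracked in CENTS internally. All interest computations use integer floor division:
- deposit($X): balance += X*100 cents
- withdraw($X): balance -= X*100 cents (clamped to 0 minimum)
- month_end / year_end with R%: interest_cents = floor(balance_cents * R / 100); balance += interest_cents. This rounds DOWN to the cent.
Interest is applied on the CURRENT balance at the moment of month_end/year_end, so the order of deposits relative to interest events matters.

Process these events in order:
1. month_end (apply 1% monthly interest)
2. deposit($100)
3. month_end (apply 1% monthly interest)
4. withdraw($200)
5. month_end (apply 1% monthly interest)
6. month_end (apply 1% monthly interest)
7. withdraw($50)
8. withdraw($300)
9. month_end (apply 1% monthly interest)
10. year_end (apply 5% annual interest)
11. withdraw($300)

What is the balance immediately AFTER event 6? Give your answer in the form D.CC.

Answer: 419.31

Derivation:
After 1 (month_end (apply 1% monthly interest)): balance=$505.00 total_interest=$5.00
After 2 (deposit($100)): balance=$605.00 total_interest=$5.00
After 3 (month_end (apply 1% monthly interest)): balance=$611.05 total_interest=$11.05
After 4 (withdraw($200)): balance=$411.05 total_interest=$11.05
After 5 (month_end (apply 1% monthly interest)): balance=$415.16 total_interest=$15.16
After 6 (month_end (apply 1% monthly interest)): balance=$419.31 total_interest=$19.31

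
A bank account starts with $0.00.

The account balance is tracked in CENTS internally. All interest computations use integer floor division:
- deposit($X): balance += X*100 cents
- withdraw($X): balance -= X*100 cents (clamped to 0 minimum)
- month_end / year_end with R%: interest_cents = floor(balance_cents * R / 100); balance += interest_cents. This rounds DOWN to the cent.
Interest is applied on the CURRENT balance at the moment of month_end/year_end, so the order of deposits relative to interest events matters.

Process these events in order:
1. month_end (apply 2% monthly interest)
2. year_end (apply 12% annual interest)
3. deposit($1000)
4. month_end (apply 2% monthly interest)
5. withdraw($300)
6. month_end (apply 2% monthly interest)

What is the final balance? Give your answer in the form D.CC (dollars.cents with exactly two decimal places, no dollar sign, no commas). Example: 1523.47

Answer: 734.40

Derivation:
After 1 (month_end (apply 2% monthly interest)): balance=$0.00 total_interest=$0.00
After 2 (year_end (apply 12% annual interest)): balance=$0.00 total_interest=$0.00
After 3 (deposit($1000)): balance=$1000.00 total_interest=$0.00
After 4 (month_end (apply 2% monthly interest)): balance=$1020.00 total_interest=$20.00
After 5 (withdraw($300)): balance=$720.00 total_interest=$20.00
After 6 (month_end (apply 2% monthly interest)): balance=$734.40 total_interest=$34.40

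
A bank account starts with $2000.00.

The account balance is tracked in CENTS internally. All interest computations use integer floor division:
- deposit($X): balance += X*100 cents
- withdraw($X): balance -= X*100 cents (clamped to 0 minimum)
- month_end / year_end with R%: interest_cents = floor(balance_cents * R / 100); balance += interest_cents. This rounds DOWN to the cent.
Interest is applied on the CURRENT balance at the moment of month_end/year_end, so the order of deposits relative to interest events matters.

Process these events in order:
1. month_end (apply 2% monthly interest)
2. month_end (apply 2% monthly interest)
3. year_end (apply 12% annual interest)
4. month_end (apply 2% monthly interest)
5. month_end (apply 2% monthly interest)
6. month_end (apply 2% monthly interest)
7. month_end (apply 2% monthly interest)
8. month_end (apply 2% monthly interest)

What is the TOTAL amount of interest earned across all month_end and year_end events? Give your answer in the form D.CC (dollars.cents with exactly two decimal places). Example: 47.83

Answer: 573.03

Derivation:
After 1 (month_end (apply 2% monthly interest)): balance=$2040.00 total_interest=$40.00
After 2 (month_end (apply 2% monthly interest)): balance=$2080.80 total_interest=$80.80
After 3 (year_end (apply 12% annual interest)): balance=$2330.49 total_interest=$330.49
After 4 (month_end (apply 2% monthly interest)): balance=$2377.09 total_interest=$377.09
After 5 (month_end (apply 2% monthly interest)): balance=$2424.63 total_interest=$424.63
After 6 (month_end (apply 2% monthly interest)): balance=$2473.12 total_interest=$473.12
After 7 (month_end (apply 2% monthly interest)): balance=$2522.58 total_interest=$522.58
After 8 (month_end (apply 2% monthly interest)): balance=$2573.03 total_interest=$573.03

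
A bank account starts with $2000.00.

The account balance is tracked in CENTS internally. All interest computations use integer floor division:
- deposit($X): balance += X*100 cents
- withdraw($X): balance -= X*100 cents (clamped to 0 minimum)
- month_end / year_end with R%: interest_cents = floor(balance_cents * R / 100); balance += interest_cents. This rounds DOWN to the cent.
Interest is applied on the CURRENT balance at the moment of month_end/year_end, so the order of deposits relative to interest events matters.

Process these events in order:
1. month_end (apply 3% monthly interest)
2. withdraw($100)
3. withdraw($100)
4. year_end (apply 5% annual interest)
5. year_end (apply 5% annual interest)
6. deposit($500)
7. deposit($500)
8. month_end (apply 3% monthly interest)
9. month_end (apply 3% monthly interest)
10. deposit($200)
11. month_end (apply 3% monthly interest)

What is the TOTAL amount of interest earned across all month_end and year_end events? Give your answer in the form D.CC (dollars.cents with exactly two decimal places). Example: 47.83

Answer: 539.51

Derivation:
After 1 (month_end (apply 3% monthly interest)): balance=$2060.00 total_interest=$60.00
After 2 (withdraw($100)): balance=$1960.00 total_interest=$60.00
After 3 (withdraw($100)): balance=$1860.00 total_interest=$60.00
After 4 (year_end (apply 5% annual interest)): balance=$1953.00 total_interest=$153.00
After 5 (year_end (apply 5% annual interest)): balance=$2050.65 total_interest=$250.65
After 6 (deposit($500)): balance=$2550.65 total_interest=$250.65
After 7 (deposit($500)): balance=$3050.65 total_interest=$250.65
After 8 (month_end (apply 3% monthly interest)): balance=$3142.16 total_interest=$342.16
After 9 (month_end (apply 3% monthly interest)): balance=$3236.42 total_interest=$436.42
After 10 (deposit($200)): balance=$3436.42 total_interest=$436.42
After 11 (month_end (apply 3% monthly interest)): balance=$3539.51 total_interest=$539.51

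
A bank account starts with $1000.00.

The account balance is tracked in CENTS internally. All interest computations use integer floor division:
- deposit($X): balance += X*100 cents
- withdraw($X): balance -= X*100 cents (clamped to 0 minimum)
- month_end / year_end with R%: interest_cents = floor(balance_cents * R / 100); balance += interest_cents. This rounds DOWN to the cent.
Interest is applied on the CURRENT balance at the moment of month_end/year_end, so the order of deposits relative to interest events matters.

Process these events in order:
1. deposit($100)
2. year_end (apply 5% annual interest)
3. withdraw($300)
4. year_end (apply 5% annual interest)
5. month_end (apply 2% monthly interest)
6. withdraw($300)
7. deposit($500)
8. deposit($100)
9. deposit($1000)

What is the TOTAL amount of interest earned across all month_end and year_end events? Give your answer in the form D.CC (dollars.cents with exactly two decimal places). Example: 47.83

Answer: 115.70

Derivation:
After 1 (deposit($100)): balance=$1100.00 total_interest=$0.00
After 2 (year_end (apply 5% annual interest)): balance=$1155.00 total_interest=$55.00
After 3 (withdraw($300)): balance=$855.00 total_interest=$55.00
After 4 (year_end (apply 5% annual interest)): balance=$897.75 total_interest=$97.75
After 5 (month_end (apply 2% monthly interest)): balance=$915.70 total_interest=$115.70
After 6 (withdraw($300)): balance=$615.70 total_interest=$115.70
After 7 (deposit($500)): balance=$1115.70 total_interest=$115.70
After 8 (deposit($100)): balance=$1215.70 total_interest=$115.70
After 9 (deposit($1000)): balance=$2215.70 total_interest=$115.70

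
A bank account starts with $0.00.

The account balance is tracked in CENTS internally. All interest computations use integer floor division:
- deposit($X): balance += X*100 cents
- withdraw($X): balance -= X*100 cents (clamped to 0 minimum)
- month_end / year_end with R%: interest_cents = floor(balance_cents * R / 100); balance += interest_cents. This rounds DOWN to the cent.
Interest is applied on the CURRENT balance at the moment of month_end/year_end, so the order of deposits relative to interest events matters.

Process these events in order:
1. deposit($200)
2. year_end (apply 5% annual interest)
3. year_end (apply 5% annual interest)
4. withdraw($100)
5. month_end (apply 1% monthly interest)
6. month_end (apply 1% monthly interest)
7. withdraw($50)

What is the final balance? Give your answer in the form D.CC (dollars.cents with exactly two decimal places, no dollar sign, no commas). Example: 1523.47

Answer: 72.91

Derivation:
After 1 (deposit($200)): balance=$200.00 total_interest=$0.00
After 2 (year_end (apply 5% annual interest)): balance=$210.00 total_interest=$10.00
After 3 (year_end (apply 5% annual interest)): balance=$220.50 total_interest=$20.50
After 4 (withdraw($100)): balance=$120.50 total_interest=$20.50
After 5 (month_end (apply 1% monthly interest)): balance=$121.70 total_interest=$21.70
After 6 (month_end (apply 1% monthly interest)): balance=$122.91 total_interest=$22.91
After 7 (withdraw($50)): balance=$72.91 total_interest=$22.91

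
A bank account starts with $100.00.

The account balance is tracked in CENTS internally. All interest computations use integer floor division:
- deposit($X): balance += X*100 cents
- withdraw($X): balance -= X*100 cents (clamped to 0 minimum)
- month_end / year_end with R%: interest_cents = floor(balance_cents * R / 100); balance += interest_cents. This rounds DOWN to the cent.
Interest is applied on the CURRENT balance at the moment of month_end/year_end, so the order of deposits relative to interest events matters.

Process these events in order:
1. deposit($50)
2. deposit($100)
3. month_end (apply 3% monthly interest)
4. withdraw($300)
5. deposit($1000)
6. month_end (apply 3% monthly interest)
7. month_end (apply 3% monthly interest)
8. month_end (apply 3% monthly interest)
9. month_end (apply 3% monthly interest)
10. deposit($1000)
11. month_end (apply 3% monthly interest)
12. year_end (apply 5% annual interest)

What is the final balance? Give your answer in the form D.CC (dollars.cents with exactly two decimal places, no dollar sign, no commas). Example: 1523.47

After 1 (deposit($50)): balance=$150.00 total_interest=$0.00
After 2 (deposit($100)): balance=$250.00 total_interest=$0.00
After 3 (month_end (apply 3% monthly interest)): balance=$257.50 total_interest=$7.50
After 4 (withdraw($300)): balance=$0.00 total_interest=$7.50
After 5 (deposit($1000)): balance=$1000.00 total_interest=$7.50
After 6 (month_end (apply 3% monthly interest)): balance=$1030.00 total_interest=$37.50
After 7 (month_end (apply 3% monthly interest)): balance=$1060.90 total_interest=$68.40
After 8 (month_end (apply 3% monthly interest)): balance=$1092.72 total_interest=$100.22
After 9 (month_end (apply 3% monthly interest)): balance=$1125.50 total_interest=$133.00
After 10 (deposit($1000)): balance=$2125.50 total_interest=$133.00
After 11 (month_end (apply 3% monthly interest)): balance=$2189.26 total_interest=$196.76
After 12 (year_end (apply 5% annual interest)): balance=$2298.72 total_interest=$306.22

Answer: 2298.72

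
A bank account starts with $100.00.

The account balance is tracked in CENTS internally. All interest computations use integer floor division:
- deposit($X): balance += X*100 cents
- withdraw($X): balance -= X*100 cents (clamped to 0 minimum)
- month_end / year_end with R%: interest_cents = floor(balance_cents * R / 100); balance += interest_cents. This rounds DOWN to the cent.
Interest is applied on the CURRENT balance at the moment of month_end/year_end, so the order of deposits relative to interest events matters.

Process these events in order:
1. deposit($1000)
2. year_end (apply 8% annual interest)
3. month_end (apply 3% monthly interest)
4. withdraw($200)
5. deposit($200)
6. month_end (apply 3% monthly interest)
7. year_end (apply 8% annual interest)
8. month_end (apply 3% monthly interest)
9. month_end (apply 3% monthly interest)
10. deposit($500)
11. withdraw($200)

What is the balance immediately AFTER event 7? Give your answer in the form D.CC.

After 1 (deposit($1000)): balance=$1100.00 total_interest=$0.00
After 2 (year_end (apply 8% annual interest)): balance=$1188.00 total_interest=$88.00
After 3 (month_end (apply 3% monthly interest)): balance=$1223.64 total_interest=$123.64
After 4 (withdraw($200)): balance=$1023.64 total_interest=$123.64
After 5 (deposit($200)): balance=$1223.64 total_interest=$123.64
After 6 (month_end (apply 3% monthly interest)): balance=$1260.34 total_interest=$160.34
After 7 (year_end (apply 8% annual interest)): balance=$1361.16 total_interest=$261.16

Answer: 1361.16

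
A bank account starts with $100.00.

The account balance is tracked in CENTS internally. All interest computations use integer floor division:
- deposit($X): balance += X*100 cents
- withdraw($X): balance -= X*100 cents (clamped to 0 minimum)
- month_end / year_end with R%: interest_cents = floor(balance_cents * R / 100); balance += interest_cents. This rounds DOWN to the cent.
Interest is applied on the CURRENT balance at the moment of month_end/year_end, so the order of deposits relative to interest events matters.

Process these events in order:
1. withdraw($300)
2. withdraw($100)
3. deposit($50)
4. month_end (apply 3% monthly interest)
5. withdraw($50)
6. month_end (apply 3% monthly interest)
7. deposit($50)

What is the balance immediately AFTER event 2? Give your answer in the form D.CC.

After 1 (withdraw($300)): balance=$0.00 total_interest=$0.00
After 2 (withdraw($100)): balance=$0.00 total_interest=$0.00

Answer: 0.00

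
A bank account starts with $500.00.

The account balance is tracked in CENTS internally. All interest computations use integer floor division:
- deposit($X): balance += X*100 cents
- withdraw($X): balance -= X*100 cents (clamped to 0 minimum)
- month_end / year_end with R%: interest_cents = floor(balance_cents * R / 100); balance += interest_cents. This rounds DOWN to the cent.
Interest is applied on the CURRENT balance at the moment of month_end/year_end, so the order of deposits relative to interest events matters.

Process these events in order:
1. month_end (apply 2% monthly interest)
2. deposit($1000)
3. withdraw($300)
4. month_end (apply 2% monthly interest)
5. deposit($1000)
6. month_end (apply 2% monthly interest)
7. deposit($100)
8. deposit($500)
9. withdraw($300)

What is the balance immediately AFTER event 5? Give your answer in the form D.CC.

After 1 (month_end (apply 2% monthly interest)): balance=$510.00 total_interest=$10.00
After 2 (deposit($1000)): balance=$1510.00 total_interest=$10.00
After 3 (withdraw($300)): balance=$1210.00 total_interest=$10.00
After 4 (month_end (apply 2% monthly interest)): balance=$1234.20 total_interest=$34.20
After 5 (deposit($1000)): balance=$2234.20 total_interest=$34.20

Answer: 2234.20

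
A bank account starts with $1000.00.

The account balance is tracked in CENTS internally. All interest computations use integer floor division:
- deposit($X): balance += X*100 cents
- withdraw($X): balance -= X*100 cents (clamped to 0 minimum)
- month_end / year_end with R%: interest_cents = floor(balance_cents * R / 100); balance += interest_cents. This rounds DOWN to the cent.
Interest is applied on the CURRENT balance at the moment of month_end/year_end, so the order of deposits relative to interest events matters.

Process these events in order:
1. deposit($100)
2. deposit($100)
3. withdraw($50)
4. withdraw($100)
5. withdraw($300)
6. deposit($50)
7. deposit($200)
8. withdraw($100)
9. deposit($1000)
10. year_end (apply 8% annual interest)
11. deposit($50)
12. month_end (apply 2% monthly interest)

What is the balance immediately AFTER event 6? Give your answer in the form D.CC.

Answer: 800.00

Derivation:
After 1 (deposit($100)): balance=$1100.00 total_interest=$0.00
After 2 (deposit($100)): balance=$1200.00 total_interest=$0.00
After 3 (withdraw($50)): balance=$1150.00 total_interest=$0.00
After 4 (withdraw($100)): balance=$1050.00 total_interest=$0.00
After 5 (withdraw($300)): balance=$750.00 total_interest=$0.00
After 6 (deposit($50)): balance=$800.00 total_interest=$0.00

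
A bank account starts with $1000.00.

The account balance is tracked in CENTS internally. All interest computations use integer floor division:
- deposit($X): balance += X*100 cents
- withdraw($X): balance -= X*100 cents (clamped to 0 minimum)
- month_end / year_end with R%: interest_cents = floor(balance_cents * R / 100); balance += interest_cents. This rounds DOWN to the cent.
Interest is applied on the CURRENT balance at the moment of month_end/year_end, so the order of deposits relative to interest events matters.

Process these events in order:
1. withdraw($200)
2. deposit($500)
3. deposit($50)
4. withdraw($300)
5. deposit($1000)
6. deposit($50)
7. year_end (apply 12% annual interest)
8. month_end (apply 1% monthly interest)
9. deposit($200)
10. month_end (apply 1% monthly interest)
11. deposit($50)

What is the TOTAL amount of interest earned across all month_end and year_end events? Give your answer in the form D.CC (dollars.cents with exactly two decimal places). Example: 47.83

After 1 (withdraw($200)): balance=$800.00 total_interest=$0.00
After 2 (deposit($500)): balance=$1300.00 total_interest=$0.00
After 3 (deposit($50)): balance=$1350.00 total_interest=$0.00
After 4 (withdraw($300)): balance=$1050.00 total_interest=$0.00
After 5 (deposit($1000)): balance=$2050.00 total_interest=$0.00
After 6 (deposit($50)): balance=$2100.00 total_interest=$0.00
After 7 (year_end (apply 12% annual interest)): balance=$2352.00 total_interest=$252.00
After 8 (month_end (apply 1% monthly interest)): balance=$2375.52 total_interest=$275.52
After 9 (deposit($200)): balance=$2575.52 total_interest=$275.52
After 10 (month_end (apply 1% monthly interest)): balance=$2601.27 total_interest=$301.27
After 11 (deposit($50)): balance=$2651.27 total_interest=$301.27

Answer: 301.27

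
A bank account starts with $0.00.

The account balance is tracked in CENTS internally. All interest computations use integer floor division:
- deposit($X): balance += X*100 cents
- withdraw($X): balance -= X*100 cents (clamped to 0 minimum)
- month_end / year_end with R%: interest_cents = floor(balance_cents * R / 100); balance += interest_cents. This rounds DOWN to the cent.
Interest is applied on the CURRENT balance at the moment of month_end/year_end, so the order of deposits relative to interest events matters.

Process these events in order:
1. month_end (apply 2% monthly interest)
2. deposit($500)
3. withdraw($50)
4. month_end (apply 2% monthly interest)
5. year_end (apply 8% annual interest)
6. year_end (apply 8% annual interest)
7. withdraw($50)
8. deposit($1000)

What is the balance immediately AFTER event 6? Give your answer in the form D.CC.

Answer: 535.37

Derivation:
After 1 (month_end (apply 2% monthly interest)): balance=$0.00 total_interest=$0.00
After 2 (deposit($500)): balance=$500.00 total_interest=$0.00
After 3 (withdraw($50)): balance=$450.00 total_interest=$0.00
After 4 (month_end (apply 2% monthly interest)): balance=$459.00 total_interest=$9.00
After 5 (year_end (apply 8% annual interest)): balance=$495.72 total_interest=$45.72
After 6 (year_end (apply 8% annual interest)): balance=$535.37 total_interest=$85.37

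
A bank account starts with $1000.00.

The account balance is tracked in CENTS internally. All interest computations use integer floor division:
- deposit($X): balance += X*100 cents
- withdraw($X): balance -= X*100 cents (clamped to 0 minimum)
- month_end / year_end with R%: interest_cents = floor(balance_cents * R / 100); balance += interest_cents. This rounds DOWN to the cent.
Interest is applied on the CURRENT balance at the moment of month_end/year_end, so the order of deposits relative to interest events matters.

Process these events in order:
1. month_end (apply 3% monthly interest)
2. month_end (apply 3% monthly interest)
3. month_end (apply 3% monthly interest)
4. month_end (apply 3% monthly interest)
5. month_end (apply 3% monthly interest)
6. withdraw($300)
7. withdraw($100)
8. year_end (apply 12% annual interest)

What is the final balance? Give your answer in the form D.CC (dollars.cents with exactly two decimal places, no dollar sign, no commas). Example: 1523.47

After 1 (month_end (apply 3% monthly interest)): balance=$1030.00 total_interest=$30.00
After 2 (month_end (apply 3% monthly interest)): balance=$1060.90 total_interest=$60.90
After 3 (month_end (apply 3% monthly interest)): balance=$1092.72 total_interest=$92.72
After 4 (month_end (apply 3% monthly interest)): balance=$1125.50 total_interest=$125.50
After 5 (month_end (apply 3% monthly interest)): balance=$1159.26 total_interest=$159.26
After 6 (withdraw($300)): balance=$859.26 total_interest=$159.26
After 7 (withdraw($100)): balance=$759.26 total_interest=$159.26
After 8 (year_end (apply 12% annual interest)): balance=$850.37 total_interest=$250.37

Answer: 850.37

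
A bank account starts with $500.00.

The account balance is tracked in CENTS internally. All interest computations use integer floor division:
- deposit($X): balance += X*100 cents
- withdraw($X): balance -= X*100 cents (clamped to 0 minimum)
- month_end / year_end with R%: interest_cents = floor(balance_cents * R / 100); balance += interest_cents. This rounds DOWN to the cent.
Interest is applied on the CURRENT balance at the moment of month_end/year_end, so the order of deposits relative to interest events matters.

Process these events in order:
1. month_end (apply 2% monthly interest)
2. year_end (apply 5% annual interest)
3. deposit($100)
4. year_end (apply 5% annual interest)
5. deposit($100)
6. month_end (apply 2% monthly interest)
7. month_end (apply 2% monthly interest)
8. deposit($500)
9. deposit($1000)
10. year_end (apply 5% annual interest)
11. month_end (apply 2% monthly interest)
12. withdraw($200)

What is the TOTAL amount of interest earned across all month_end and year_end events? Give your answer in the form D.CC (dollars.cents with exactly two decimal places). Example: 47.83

Answer: 261.43

Derivation:
After 1 (month_end (apply 2% monthly interest)): balance=$510.00 total_interest=$10.00
After 2 (year_end (apply 5% annual interest)): balance=$535.50 total_interest=$35.50
After 3 (deposit($100)): balance=$635.50 total_interest=$35.50
After 4 (year_end (apply 5% annual interest)): balance=$667.27 total_interest=$67.27
After 5 (deposit($100)): balance=$767.27 total_interest=$67.27
After 6 (month_end (apply 2% monthly interest)): balance=$782.61 total_interest=$82.61
After 7 (month_end (apply 2% monthly interest)): balance=$798.26 total_interest=$98.26
After 8 (deposit($500)): balance=$1298.26 total_interest=$98.26
After 9 (deposit($1000)): balance=$2298.26 total_interest=$98.26
After 10 (year_end (apply 5% annual interest)): balance=$2413.17 total_interest=$213.17
After 11 (month_end (apply 2% monthly interest)): balance=$2461.43 total_interest=$261.43
After 12 (withdraw($200)): balance=$2261.43 total_interest=$261.43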